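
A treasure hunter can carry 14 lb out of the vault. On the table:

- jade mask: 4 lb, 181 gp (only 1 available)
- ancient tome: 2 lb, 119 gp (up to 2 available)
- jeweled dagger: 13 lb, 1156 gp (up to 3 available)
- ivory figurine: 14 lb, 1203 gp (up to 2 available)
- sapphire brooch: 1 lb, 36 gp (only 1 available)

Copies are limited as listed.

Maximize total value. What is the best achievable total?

Greedy by ratio would take jeweled dagger + sapphire brooch: 14 lb used, total 1192.
Replace jeweled dagger and sapphire brooch with ivory figurine: the trade gains 11 net, giving 1203 at 14 lb.

1203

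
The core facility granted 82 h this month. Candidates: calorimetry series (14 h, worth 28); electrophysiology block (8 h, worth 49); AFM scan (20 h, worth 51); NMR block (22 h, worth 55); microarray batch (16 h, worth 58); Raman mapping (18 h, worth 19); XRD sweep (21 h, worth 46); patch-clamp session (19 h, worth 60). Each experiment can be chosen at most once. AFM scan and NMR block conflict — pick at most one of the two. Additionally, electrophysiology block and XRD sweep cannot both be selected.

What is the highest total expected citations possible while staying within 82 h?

250

Filling by ratio: calorimetry series + electrophysiology block + AFM scan + microarray batch + patch-clamp session for 246, with 5 h left unused.
Dropping AFM scan frees 20 h; slotting in NMR block (22 h) lifts the total to 250 at 79 h.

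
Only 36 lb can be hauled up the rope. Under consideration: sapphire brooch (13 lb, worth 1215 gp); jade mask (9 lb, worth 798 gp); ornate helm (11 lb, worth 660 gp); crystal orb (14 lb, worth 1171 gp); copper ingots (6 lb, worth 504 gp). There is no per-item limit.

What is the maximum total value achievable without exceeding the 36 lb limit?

3228

Taking 2×sapphire brooch + jade mask: 35 lb used, 3228 in value.
No other feasible combination exceeds 3228.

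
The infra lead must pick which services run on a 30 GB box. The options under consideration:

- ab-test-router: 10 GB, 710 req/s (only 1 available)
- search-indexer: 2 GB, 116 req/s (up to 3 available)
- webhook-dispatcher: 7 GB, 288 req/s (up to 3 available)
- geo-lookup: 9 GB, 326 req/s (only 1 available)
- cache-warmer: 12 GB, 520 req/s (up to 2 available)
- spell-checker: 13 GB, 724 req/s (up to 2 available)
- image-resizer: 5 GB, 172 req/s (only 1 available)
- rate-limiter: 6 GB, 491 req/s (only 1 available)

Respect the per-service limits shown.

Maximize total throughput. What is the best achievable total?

1925

Taking the top-ratio services first gives ab-test-router + 3×search-indexer + webhook-dispatcher + rate-limiter for 1837 (29 GB).
Replace 3×search-indexer and webhook-dispatcher with spell-checker: the trade gains 88 net, giving 1925 at 29 GB.
No other feasible combination exceeds 1925.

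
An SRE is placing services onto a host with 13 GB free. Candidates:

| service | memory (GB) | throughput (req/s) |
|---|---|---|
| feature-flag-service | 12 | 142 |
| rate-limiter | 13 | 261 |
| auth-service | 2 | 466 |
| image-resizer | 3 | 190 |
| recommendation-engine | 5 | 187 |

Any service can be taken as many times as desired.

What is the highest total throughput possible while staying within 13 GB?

Ranking by ratio (throughput/GB): auth-service 233.00, image-resizer 63.33, recommendation-engine 37.40.
6×auth-service uses 12 of the 13 GB and totals 2796.
The spare 1 GB is too small for any remaining service, and no exchange beats 2796.

2796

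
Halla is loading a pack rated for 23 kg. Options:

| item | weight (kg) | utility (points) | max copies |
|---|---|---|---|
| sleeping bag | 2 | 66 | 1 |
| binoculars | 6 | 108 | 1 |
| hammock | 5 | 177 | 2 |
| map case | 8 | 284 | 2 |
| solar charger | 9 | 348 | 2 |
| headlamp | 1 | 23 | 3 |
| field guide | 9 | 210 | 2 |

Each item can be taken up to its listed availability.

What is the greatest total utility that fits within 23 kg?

873

Best packing: hammock + 2×solar charger — 23 kg, 873 total.
No other feasible combination exceeds 873.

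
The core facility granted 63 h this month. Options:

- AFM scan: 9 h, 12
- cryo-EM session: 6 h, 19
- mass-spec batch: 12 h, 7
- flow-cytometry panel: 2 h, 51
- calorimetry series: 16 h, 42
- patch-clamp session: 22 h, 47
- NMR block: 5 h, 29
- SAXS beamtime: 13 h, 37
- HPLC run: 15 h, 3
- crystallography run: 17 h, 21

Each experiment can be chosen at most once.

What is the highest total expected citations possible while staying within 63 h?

206

Ranking by ratio (expected citations/h): flow-cytometry panel 25.50, NMR block 5.80, cryo-EM session 3.17.
Taking the top-ratio experiments first gives AFM scan + cryo-EM session + mass-spec batch + flow-cytometry panel + calorimetry series + NMR block + SAXS beamtime for 197 (63 h).
The 27 h tied up in AFM scan and cryo-EM session and mass-spec batch is better spent on patch-clamp session — total rises to 206 (58 h).
Runner-up AFM scan + cryo-EM session + flow-cytometry panel + calorimetry series + patch-clamp session + NMR block tops out at 200.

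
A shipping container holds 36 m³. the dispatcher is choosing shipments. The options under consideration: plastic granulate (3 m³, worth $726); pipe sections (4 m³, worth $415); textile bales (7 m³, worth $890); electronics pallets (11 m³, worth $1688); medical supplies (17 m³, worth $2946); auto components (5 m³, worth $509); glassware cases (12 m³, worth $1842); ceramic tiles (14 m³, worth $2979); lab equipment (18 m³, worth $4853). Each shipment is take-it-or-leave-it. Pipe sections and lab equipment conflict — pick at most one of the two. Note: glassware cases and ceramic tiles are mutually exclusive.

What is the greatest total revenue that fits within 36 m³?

Density check — lab equipment 269.61, plastic granulate 242.00, ceramic tiles 212.79, medical supplies 173.29 are the best per m³.
The ratio ordering already packs tightly: plastic granulate + ceramic tiles + lab equipment, 35 m³, 8558.

8558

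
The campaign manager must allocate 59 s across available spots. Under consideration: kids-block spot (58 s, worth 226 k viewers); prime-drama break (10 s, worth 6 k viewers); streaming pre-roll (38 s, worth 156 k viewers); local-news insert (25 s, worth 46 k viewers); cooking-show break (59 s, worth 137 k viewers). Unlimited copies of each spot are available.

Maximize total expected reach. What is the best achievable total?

226

A density-first pass picks 2×prime-drama break + streaming pre-roll — 168 at 58 s.
Dropping 2×prime-drama break and streaming pre-roll frees 58 s; slotting in kids-block spot (58 s) lifts the total to 226 at 58 s.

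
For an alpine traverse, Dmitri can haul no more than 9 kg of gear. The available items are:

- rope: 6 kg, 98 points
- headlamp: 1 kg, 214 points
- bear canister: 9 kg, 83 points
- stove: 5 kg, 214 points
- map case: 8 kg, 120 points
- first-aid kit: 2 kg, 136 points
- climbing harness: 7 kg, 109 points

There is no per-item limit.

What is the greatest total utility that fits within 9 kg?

1926

Taking 9×headlamp: 9 kg used, 1926 in utility.
Nothing else within 9 kg beats 1926.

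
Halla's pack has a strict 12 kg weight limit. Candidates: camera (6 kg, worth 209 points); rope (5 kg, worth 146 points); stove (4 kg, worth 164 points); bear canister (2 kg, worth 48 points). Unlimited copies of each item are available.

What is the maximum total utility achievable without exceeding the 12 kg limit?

3×stove uses 12 of the 12 kg and totals 492.

492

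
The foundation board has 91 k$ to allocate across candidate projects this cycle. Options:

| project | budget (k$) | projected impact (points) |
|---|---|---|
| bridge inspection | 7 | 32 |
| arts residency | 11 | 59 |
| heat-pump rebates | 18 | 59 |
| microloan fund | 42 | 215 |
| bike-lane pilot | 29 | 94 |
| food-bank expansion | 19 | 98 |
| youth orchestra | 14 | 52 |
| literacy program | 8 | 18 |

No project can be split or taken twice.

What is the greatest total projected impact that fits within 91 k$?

431

Greedy by ratio would take bridge inspection + arts residency + microloan fund + food-bank expansion + literacy program: 87 k$ used, total 422.
The 15 k$ tied up in bridge inspection and literacy program is better spent on heat-pump rebates — total rises to 431 (90 k$).
An exhaustive check of the 256 subsets confirms 431.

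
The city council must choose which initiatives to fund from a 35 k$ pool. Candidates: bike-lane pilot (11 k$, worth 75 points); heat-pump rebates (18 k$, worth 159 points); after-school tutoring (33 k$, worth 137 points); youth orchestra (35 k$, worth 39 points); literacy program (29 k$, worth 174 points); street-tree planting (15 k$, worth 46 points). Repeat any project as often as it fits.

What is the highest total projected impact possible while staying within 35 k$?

234

Ranking by ratio (projected impact/k$): heat-pump rebates 8.83, bike-lane pilot 6.82, literacy program 6.00.
The ratio ordering already packs tightly: bike-lane pilot + heat-pump rebates, 29 k$, 234.
Every other selection either busts 35 k$ or fails to beat 234.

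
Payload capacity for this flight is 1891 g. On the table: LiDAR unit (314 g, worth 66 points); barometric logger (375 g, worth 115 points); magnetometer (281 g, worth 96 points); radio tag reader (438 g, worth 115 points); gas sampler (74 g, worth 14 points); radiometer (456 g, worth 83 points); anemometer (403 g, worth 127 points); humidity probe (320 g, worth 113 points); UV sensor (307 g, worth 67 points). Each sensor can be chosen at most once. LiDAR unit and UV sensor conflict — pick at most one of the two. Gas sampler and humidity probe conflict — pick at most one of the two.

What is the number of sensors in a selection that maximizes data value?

Optimal total is 566.
One optimal bundle: barometric logger + magnetometer + radio tag reader + anemometer + humidity probe (1817 g).
Every optimal selection uses 5 sensors.

5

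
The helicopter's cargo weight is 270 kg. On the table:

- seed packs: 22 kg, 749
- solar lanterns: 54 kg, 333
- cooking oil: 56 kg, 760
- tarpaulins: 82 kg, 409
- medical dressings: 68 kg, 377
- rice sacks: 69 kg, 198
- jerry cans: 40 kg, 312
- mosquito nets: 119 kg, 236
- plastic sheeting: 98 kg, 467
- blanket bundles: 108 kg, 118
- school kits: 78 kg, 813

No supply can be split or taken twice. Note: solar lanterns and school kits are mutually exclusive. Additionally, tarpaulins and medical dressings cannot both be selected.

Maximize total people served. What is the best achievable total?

Ranking by ratio (people served/kg): seed packs 34.05, cooking oil 13.57, school kits 10.42, jerry cans 7.80.
Seed packs + cooking oil + medical dressings + jerry cans + school kits uses 264 of the 270 kg and totals 3011.
Every other selection either busts 270 kg or breaks a pairing rule or fails to beat 3011.

3011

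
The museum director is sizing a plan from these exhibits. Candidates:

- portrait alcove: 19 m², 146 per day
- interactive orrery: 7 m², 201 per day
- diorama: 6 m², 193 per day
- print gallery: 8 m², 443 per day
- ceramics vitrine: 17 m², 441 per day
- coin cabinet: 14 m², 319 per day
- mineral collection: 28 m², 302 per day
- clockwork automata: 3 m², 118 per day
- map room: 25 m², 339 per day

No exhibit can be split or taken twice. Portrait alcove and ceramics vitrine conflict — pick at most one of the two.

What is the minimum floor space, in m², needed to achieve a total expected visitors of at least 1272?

Minimise m² subject to total expected visitors ≥ 1272.
interactive orrery + diorama + print gallery + ceramics vitrine: 1278 expected visitors at 38 m².
No combination under 38 m² hits 1272.

38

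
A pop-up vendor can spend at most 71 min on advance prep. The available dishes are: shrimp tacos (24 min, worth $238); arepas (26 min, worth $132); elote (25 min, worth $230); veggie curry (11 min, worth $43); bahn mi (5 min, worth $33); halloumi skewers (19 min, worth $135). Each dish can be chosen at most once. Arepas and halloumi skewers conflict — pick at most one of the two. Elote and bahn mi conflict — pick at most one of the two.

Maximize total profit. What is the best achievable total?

Density check — shrimp tacos 9.92, elote 9.20, halloumi skewers 7.11, bahn mi 6.60 are the best per min.
Taking shrimp tacos + elote + halloumi skewers: 68 min used, 603 in profit.
Runner-up shrimp tacos + elote + veggie curry tops out at 511.

603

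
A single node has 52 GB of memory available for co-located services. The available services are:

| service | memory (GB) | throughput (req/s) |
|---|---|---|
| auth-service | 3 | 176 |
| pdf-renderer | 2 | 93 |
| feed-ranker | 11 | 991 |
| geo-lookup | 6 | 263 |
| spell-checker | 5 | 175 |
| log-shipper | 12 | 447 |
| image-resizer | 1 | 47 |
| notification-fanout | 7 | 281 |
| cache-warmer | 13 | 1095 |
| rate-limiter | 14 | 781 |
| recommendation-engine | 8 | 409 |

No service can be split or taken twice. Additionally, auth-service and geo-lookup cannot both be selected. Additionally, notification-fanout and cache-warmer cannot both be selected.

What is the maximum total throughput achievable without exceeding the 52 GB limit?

3592

Ranking by ratio (throughput/GB): feed-ranker 90.09, cache-warmer 84.23, auth-service 58.67, rate-limiter 55.79.
The ratio ordering already packs tightly: auth-service + pdf-renderer + feed-ranker + image-resizer + cache-warmer + rate-limiter + recommendation-engine, 52 GB, 3592.
The closest alternative, auth-service + pdf-renderer + feed-ranker + cache-warmer + rate-limiter + recommendation-engine, reaches only 3545.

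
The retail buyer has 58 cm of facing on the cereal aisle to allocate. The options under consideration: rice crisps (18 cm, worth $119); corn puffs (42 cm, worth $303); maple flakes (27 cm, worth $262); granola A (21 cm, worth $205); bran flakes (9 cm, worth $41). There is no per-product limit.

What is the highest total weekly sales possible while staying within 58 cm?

Greedy by ratio would take 2×granola A + bran flakes: 51 cm used, total 451.
Dropping 2×granola A and bran flakes frees 51 cm; slotting in 2×maple flakes (54 cm) lifts the total to 524 at 54 cm.
The spare 4 cm is too small for any remaining product, and no exchange beats 524.

524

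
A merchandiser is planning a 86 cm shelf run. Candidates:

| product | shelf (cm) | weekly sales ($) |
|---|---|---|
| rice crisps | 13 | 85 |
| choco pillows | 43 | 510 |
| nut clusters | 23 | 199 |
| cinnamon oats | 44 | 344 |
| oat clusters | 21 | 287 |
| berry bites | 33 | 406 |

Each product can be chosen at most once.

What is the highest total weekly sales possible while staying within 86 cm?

916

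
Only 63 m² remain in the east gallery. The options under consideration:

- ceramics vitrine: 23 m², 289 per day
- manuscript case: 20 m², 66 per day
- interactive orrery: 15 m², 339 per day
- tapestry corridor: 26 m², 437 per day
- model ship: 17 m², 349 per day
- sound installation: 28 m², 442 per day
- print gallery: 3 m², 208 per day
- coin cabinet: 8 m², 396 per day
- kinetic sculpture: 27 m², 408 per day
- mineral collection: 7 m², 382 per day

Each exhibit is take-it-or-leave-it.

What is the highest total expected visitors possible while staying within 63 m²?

1777

Ranking by ratio (expected visitors/m²): print gallery 69.33, mineral collection 54.57, coin cabinet 49.50, interactive orrery 22.60.
Taking the top-ratio exhibits first gives interactive orrery + model ship + print gallery + coin cabinet + mineral collection for 1674 (50 m²).
The 15 m² tied up in interactive orrery is better spent on sound installation — total rises to 1777 (63 m²).
No other feasible combination exceeds 1777.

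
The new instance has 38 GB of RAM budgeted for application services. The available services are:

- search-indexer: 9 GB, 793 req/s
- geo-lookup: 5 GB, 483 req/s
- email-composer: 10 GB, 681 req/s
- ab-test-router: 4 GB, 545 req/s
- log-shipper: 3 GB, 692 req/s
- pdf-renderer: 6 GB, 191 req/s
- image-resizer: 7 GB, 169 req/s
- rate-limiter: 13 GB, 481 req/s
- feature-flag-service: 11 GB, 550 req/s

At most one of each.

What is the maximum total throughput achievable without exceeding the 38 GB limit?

3385

Taking search-indexer + geo-lookup + email-composer + ab-test-router + log-shipper + pdf-renderer: 37 GB used, 3385 in throughput.
An exhaustive check of the 512 subsets confirms 3385.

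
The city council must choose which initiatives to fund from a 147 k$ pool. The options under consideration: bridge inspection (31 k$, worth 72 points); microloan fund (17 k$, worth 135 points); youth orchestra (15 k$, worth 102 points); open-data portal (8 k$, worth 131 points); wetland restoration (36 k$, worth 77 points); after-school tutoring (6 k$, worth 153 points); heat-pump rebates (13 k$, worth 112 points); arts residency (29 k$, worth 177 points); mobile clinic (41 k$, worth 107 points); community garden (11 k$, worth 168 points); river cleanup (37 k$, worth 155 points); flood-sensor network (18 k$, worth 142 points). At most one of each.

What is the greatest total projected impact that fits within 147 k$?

1173

By projected impact per k$: after-school tutoring 25.50, open-data portal 16.38, community garden 15.27, heat-pump rebates 8.62 lead.
Greedy by ratio would take microloan fund + youth orchestra + open-data portal + after-school tutoring + heat-pump rebates + arts residency + community garden + flood-sensor network: 117 k$ used, total 1120.
Dropping youth orchestra frees 15 k$; slotting in river cleanup (37 k$) lifts the total to 1173 at 139 k$.
An exhaustive check of the 4096 subsets confirms 1173.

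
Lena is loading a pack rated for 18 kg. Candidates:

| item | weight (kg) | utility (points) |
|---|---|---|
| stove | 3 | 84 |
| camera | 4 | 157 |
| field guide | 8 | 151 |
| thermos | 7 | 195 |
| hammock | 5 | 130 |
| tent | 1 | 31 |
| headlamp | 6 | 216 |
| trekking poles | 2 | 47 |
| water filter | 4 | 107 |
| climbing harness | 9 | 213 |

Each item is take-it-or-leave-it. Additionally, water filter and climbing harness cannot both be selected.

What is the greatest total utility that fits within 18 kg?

Taking the top-ratio items first gives stove + camera + tent + headlamp + water filter for 595 (18 kg).
Dropping stove and water filter frees 7 kg; slotting in thermos (7 kg) lifts the total to 599 at 18 kg.
An exhaustive check of the 1024 subsets confirms 599.

599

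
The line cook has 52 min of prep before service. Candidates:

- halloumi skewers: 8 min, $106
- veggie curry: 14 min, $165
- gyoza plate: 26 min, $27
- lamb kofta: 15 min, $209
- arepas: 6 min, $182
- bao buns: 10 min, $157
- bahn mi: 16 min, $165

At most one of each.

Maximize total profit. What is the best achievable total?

Ranking by ratio (profit/min): arepas 30.33, bao buns 15.70, lamb kofta 13.93, halloumi skewers 13.25.
Greedy by ratio would take halloumi skewers + lamb kofta + arepas + bao buns: 39 min used, total 654.
The 18 min tied up in halloumi skewers and bao buns is better spent on veggie curry + bahn mi — total rises to 721 (51 min).
No other feasible combination exceeds 721.

721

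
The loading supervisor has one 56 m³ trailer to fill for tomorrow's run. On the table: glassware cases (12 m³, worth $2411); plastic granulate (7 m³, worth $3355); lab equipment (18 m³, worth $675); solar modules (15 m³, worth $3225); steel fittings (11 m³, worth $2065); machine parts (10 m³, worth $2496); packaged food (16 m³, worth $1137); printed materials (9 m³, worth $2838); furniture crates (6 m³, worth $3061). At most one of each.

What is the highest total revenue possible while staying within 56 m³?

Ranking by ratio (revenue/m³): furniture crates 510.17, plastic granulate 479.29, printed materials 315.33.
The ratio heuristic lands on plastic granulate + solar modules + machine parts + printed materials + furniture crates (14975) but leaves 9 m³ idle.
The 15 m³ tied up in solar modules is better spent on glassware cases + steel fittings — total rises to 16226 (55 m³).
Next best is plastic granulate + solar modules + machine parts + printed materials + furniture crates at 14975 (47 m³) — short by 1251.

16226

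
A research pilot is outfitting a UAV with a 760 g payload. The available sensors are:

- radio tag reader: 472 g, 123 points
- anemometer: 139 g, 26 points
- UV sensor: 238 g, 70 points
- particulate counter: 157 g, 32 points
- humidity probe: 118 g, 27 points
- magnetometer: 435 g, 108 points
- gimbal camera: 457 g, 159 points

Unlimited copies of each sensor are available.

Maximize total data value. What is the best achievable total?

The ratio ordering already packs tightly: UV sensor + gimbal camera, 695 g, 229.
Every other selection either busts 760 g or fails to beat 229.

229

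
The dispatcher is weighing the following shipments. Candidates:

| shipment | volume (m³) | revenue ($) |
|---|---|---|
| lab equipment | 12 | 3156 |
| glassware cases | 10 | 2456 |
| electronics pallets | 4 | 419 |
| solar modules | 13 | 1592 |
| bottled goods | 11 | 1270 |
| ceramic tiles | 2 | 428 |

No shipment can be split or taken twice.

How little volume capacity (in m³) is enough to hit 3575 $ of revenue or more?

14

Need the lightest bundle worth ≥ 3575.
lab equipment + ceramic tiles reaches 3584 using 14 m³.
Any bundle with less than 14 m³ falls short of 3575.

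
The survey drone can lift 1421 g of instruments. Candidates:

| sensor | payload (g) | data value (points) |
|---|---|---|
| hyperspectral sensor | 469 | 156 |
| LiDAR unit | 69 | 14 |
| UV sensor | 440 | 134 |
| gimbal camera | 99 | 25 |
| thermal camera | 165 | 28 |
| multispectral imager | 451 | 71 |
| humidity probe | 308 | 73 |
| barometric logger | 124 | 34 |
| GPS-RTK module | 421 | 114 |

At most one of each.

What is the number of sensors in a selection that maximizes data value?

4

The maximum data value within 1421 g is 418.
hyperspectral sensor + LiDAR unit + UV sensor + GPS-RTK module hits 418 at 1399 g.
Every optimal selection uses 4 sensors.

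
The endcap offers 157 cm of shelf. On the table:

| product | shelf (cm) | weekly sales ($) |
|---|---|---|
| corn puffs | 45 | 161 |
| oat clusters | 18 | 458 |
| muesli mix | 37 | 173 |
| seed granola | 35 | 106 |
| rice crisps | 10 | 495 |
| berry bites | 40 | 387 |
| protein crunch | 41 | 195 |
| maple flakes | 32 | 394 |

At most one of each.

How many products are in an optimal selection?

5

Best achievable weekly sales is 1929.
oat clusters + rice crisps + berry bites + protein crunch + maple flakes hits 1929 at 141 cm.
Any selection reaching 1929 contains exactly 5 products.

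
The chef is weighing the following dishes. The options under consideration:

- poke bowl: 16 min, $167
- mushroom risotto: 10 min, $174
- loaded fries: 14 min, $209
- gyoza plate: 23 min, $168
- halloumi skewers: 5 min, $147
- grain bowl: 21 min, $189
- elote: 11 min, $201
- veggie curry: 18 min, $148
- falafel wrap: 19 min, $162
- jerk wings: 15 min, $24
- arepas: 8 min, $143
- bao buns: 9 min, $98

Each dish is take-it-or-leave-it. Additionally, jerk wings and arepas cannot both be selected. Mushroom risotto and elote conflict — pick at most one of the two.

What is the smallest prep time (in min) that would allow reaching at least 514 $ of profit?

29

Look for the lowest-prep combination reaching 514.
mushroom risotto + loaded fries + halloumi skewers reaches 530 using 29 min.
Below 29 min the best achievable stays under 514.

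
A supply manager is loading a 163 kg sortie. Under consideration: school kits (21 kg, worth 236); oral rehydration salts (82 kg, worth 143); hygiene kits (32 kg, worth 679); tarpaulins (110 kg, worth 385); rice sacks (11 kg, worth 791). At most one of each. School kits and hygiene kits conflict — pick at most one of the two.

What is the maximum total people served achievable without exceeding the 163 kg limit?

1855

Ranking by ratio (people served/kg): rice sacks 71.91, hygiene kits 21.22, school kits 11.24, tarpaulins 3.50.
Best packing: hygiene kits + tarpaulins + rice sacks — 153 kg, 1855 total.
Runner-up oral rehydration salts + hygiene kits + rice sacks tops out at 1613.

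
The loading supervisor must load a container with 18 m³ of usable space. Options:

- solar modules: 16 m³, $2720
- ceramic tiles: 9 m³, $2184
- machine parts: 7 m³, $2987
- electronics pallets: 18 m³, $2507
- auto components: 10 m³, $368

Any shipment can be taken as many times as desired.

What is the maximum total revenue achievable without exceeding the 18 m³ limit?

5974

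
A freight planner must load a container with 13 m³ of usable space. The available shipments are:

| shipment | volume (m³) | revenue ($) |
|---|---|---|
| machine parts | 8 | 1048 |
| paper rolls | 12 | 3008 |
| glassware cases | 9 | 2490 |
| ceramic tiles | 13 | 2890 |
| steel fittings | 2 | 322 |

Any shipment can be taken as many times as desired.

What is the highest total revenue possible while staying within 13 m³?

Ranking by ratio (revenue/m³): glassware cases 276.67, paper rolls 250.67, ceramic tiles 222.31.
Glassware cases + 2×steel fittings uses 13 of the 13 m³ and totals 3134.
Every other selection either busts 13 m³ or fails to beat 3134.

3134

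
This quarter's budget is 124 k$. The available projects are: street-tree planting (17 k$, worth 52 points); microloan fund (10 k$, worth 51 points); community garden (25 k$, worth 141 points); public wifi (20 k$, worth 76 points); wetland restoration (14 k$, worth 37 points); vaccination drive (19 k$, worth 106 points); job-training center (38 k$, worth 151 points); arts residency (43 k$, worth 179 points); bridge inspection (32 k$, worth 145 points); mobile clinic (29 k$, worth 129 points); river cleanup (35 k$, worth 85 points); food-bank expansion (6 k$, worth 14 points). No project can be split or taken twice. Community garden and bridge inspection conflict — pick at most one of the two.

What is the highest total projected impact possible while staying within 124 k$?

Taking microloan fund + community garden + vaccination drive + job-training center + mobile clinic: 121 k$ used, 578 in projected impact.
Every other selection either busts 124 k$ or breaks a pairing rule or fails to beat 578.

578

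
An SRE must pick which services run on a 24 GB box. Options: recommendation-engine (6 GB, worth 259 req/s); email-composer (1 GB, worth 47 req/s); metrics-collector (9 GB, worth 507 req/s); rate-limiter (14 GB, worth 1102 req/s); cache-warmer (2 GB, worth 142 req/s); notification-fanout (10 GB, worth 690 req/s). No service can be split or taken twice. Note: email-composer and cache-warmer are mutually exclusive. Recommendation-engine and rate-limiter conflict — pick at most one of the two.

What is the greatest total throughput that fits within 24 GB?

1792

Best packing: rate-limiter + notification-fanout — 24 GB, 1792 total.
Every other selection either busts 24 GB or breaks a pairing rule or fails to beat 1792.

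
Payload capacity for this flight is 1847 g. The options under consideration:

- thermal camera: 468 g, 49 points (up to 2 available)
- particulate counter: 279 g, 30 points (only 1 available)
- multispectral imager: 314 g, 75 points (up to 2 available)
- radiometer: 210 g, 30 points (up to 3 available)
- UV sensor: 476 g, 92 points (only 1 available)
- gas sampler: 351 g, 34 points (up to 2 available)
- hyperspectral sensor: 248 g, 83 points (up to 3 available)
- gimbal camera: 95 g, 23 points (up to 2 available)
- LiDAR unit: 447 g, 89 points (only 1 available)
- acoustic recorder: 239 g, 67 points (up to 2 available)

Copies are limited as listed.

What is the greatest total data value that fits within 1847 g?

Taking the top-ratio sensors first gives multispectral imager + 3×hyperspectral sensor + 2×gimbal camera + 2×acoustic recorder for 504 (1726 g).
The 239 g tied up in acoustic recorder is better spent on multispectral imager — total rises to 512 (1801 g).
No other feasible combination exceeds 512.

512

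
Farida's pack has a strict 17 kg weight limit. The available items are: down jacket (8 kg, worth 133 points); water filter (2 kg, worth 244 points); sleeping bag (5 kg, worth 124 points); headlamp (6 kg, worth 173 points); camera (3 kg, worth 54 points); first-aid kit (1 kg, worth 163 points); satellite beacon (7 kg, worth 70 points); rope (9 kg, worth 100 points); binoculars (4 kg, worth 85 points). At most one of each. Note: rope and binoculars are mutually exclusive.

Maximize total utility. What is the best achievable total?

758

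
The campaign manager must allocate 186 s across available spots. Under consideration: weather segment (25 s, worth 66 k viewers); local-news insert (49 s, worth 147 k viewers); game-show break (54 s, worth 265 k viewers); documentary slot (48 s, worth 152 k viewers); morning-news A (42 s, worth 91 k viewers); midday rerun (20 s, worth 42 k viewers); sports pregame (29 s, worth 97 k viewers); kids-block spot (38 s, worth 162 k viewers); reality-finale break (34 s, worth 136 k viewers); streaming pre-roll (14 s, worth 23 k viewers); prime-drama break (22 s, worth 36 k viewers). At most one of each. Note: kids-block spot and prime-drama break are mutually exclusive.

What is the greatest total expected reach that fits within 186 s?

Density check — game-show break 4.91, kids-block spot 4.26, reality-finale break 4.00 are the best per s.
The ratio ordering already packs tightly: weather segment + game-show break + sports pregame + kids-block spot + reality-finale break, 180 s, 726.
An exhaustive check of the 2048 subsets confirms 726.

726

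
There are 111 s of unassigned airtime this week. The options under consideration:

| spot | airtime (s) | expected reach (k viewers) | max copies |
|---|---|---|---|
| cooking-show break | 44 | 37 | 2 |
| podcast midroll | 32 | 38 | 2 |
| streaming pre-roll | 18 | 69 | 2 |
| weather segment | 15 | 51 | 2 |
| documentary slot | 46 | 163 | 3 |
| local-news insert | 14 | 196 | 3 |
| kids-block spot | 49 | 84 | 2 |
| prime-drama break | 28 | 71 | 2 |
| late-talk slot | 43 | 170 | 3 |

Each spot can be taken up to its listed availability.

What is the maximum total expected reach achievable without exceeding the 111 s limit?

828

Taking the top-ratio spots first gives streaming pre-roll + 3×local-news insert + late-talk slot for 827 (103 s).
Dropping late-talk slot frees 43 s; slotting in streaming pre-roll + 2×weather segment (48 s) lifts the total to 828 at 108 s.
The spare 3 s is too small for any remaining spot, and no exchange beats 828.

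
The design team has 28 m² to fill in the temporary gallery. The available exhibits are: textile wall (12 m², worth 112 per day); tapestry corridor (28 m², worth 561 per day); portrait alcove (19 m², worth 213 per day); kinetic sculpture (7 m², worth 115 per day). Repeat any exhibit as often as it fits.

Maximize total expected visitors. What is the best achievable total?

561

Tapestry corridor uses 28 of the 28 m² and totals 561.
Every other selection either busts 28 m² or fails to beat 561.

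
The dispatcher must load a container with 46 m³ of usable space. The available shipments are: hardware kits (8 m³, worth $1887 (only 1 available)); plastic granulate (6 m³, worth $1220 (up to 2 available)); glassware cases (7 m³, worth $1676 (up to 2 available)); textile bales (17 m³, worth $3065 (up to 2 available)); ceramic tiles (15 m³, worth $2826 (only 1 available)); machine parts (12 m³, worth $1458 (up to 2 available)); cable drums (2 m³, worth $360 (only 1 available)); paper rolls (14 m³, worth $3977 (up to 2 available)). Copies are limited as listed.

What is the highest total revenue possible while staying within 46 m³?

11877

Greedy by ratio would take 2×glassware cases + cable drums + 2×paper rolls: 44 m³ used, total 11666.
Dropping glassware cases frees 7 m³; slotting in hardware kits (8 m³) lifts the total to 11877 at 45 m³.
The spare 1 m³ is too small for any remaining shipment, and no exchange beats 11877.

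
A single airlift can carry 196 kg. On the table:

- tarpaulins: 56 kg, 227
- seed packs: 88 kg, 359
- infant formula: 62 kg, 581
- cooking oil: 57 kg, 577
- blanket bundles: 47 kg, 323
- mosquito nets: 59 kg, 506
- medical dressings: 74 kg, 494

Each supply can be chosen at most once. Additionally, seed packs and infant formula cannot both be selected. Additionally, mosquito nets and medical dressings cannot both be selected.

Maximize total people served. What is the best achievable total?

1664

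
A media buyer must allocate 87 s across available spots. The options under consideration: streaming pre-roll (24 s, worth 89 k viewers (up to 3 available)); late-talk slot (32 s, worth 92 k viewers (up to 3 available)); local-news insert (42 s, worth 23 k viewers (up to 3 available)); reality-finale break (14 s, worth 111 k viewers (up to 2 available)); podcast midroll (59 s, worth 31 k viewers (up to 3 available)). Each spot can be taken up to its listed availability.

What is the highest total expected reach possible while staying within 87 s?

403

Taking the top-ratio spots first gives 2×streaming pre-roll + 2×reality-finale break for 400 (76 s).
The 24 s tied up in streaming pre-roll is better spent on late-talk slot — total rises to 403 (84 s).
No other feasible combination exceeds 403.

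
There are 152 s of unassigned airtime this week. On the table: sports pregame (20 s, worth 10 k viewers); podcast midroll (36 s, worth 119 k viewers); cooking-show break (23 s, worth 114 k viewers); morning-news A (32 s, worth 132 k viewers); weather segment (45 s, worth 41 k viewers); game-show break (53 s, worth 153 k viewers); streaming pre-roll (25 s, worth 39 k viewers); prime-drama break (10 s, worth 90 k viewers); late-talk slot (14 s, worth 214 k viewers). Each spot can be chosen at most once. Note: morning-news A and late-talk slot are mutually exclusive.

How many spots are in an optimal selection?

Best achievable expected reach is 690.
podcast midroll + cooking-show break + game-show break + prime-drama break + late-talk slot hits 690 at 136 s.
Every optimal selection uses 5 spots.

5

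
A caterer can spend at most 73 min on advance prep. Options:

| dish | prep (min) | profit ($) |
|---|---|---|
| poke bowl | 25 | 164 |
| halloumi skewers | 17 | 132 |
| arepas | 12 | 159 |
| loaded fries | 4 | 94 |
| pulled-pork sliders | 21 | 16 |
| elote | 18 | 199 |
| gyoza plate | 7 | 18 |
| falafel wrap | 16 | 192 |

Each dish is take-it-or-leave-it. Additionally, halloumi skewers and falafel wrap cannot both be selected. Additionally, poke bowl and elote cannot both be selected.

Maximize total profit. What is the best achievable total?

662

Arepas + loaded fries + elote + gyoza plate + falafel wrap uses 57 of the 73 min and totals 662.
The spare 16 min is too small for any remaining dish, and no feasible exchange beats 662.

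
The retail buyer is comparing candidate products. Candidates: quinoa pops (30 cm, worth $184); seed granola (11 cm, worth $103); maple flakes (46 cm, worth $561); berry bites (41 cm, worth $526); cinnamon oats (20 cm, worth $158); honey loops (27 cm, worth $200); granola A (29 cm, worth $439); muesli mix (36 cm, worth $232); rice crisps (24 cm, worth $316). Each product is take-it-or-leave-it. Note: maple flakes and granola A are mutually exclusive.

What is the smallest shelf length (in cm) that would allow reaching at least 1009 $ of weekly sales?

Look for the lowest-shelf combination reaching 1009.
Taking seed granola + berry bites + granola A gives 1068 (≥ 1009) for 81 cm.
Any bundle with less than 81 cm falls short of 1009.

81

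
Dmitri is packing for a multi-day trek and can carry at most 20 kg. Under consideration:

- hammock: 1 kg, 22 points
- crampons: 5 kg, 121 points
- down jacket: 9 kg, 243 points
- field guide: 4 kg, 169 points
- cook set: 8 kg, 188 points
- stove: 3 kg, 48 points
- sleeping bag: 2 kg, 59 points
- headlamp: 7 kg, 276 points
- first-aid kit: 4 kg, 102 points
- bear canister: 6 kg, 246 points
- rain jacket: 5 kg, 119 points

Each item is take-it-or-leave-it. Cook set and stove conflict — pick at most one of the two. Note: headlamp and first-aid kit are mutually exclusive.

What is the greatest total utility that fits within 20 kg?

Ranking by ratio (utility/kg): field guide 42.25, bear canister 41.00, headlamp 39.43, sleeping bag 29.50.
Best packing: hammock + field guide + sleeping bag + headlamp + bear canister — 20 kg, 772 total.
That's the maximum — no feasible swap from here does better than 772.

772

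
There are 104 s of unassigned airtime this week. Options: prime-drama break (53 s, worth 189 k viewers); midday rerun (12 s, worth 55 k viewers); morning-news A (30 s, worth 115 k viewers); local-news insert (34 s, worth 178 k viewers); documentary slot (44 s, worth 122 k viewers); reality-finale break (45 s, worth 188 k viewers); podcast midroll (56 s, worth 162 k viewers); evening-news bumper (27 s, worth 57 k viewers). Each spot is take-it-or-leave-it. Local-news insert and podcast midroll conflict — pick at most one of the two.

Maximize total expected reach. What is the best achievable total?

By expected reach per s: local-news insert 5.24, midday rerun 4.58, reality-finale break 4.18, morning-news A 3.83 lead.
Greedy by ratio would take midday rerun + local-news insert + reality-finale break: 91 s used, total 421.
Replace reality-finale break with prime-drama break: the trade gains 1 net, giving 422 at 99 s.
Next best is midday rerun + local-news insert + reality-finale break at 421 (91 s) — short by 1.

422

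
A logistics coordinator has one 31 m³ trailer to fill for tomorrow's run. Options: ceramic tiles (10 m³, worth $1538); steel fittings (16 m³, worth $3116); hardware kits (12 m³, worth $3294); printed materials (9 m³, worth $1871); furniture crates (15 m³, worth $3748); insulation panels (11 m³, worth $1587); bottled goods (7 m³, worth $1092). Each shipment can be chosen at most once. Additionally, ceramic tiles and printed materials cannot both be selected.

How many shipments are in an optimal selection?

2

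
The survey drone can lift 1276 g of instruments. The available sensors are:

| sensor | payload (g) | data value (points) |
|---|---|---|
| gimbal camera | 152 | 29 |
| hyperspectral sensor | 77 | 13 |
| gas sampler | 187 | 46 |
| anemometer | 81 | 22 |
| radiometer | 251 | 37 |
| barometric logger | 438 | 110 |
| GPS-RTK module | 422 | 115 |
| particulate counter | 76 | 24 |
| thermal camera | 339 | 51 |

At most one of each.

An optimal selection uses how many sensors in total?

Best achievable data value is 324.
gimbal camera + gas sampler + barometric logger + GPS-RTK module + particulate counter hits 324 at 1275 g.
All optima have 5 sensors.

5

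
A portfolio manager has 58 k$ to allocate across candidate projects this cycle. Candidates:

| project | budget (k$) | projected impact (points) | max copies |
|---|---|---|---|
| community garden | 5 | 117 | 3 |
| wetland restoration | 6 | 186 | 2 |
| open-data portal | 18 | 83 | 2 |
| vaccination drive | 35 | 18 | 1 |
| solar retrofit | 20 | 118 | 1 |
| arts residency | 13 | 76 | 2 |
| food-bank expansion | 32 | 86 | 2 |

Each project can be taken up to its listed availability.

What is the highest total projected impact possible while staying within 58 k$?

A density-first pass picks 3×community garden + 2×wetland restoration + solar retrofit — 841 at 47 k$.
Replace solar retrofit with open-data portal + arts residency: the trade gains 41 net, giving 882 at 58 k$.
Every other selection either busts 58 k$ or exceeds an availability limit or fails to beat 882.

882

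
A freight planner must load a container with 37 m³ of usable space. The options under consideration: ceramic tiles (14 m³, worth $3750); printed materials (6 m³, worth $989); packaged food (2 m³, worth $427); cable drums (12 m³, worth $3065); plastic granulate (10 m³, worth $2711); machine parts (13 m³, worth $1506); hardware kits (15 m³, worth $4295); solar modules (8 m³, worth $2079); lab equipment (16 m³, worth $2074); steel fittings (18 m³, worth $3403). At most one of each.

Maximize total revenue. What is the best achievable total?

Filling by ratio: packaged food + plastic granulate + hardware kits + solar modules for 9512, with 2 m³ left unused.
Dropping packaged food and plastic granulate frees 12 m³; slotting in ceramic tiles (14 m³) lifts the total to 10124 at 37 m³.

10124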